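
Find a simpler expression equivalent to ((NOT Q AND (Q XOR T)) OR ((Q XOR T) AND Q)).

By distribution ((E AND v) OR (E AND NOT v) = E):
= (Q XOR T)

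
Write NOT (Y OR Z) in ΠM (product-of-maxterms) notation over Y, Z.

ΠM(1, 2, 3) = (Y OR NOT Z) AND (NOT Y OR Z) AND (NOT Y OR NOT Z)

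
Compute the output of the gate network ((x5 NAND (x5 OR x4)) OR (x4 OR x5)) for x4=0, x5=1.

Substituting: ((1 NAND (1 OR 0)) OR (0 OR 1))
= 1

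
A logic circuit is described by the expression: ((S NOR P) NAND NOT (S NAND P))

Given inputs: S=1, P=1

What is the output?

Substituting: ((1 NOR 1) NAND NOT (1 NAND 1))
= 1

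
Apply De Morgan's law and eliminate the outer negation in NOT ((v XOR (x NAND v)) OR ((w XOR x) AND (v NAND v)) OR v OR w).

NOT (v XOR (x NAND v)) AND NOT ((w XOR x) AND (v NAND v)) AND NOT v AND NOT w
De Morgan's: NOT(OR of terms) = AND of negations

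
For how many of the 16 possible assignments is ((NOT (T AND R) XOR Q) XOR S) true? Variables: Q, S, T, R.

Satisfying assignments: (0,0,0,0), (0,0,0,1), (0,0,1,0), (0,1,1,1), (1,0,1,1), (1,1,0,0), (1,1,0,1), (1,1,1,0)
Count: 8 out of 16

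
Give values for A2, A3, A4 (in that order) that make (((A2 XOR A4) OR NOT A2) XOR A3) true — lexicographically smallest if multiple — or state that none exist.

A2=0, A3=0, A4=0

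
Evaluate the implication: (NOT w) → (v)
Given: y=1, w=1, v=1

Antecedent (NOT w) = 0; consequent (v) = 1.
0 → 1 = 1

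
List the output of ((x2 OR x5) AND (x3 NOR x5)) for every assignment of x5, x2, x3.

x5 | x2 | x3 | Output
---------------------
0 | 0 | 0 | 0
0 | 0 | 1 | 0
0 | 1 | 0 | 1
0 | 1 | 1 | 0
1 | 0 | 0 | 0
1 | 0 | 1 | 0
1 | 1 | 0 | 0
1 | 1 | 1 | 0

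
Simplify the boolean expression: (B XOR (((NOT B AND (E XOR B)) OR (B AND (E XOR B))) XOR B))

By XOR self-cancellation ((E XOR v) XOR v = E) then distribution ((E AND v) OR (E AND NOT v) = E):
= (E XOR B)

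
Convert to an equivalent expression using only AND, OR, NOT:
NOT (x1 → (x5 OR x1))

x1 AND NOT (x5 OR x1)
(Negated implication: NOT(A → B) = A AND NOT B)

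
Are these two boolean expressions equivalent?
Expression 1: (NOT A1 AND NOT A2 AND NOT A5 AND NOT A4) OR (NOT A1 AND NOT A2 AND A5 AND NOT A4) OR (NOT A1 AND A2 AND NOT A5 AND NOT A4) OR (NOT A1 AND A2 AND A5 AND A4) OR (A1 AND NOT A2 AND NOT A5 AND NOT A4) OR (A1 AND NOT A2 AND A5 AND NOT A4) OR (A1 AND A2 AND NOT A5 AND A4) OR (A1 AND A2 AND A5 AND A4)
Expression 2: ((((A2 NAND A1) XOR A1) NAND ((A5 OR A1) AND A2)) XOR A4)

Yes, they are equivalent — the two output columns agree on all 16 assignments:
A1 | A2 | A5 | A4 | Expression 1 | Expression 2
-----------------------------------------------
0 | 0 | 0 | 0 | 1 | 1
0 | 0 | 0 | 1 | 0 | 0
0 | 0 | 1 | 0 | 1 | 1
0 | 0 | 1 | 1 | 0 | 0
0 | 1 | 0 | 0 | 1 | 1
0 | 1 | 0 | 1 | 0 | 0
0 | 1 | 1 | 0 | 0 | 0
0 | 1 | 1 | 1 | 1 | 1
1 | 0 | 0 | 0 | 1 | 1
1 | 0 | 0 | 1 | 0 | 0
1 | 0 | 1 | 0 | 1 | 1
1 | 0 | 1 | 1 | 0 | 0
1 | 1 | 0 | 0 | 0 | 0
1 | 1 | 0 | 1 | 1 | 1
1 | 1 | 1 | 0 | 0 | 0
1 | 1 | 1 | 1 | 1 | 1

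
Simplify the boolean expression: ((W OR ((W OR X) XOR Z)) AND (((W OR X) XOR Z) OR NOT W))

By distribution ((E OR v) AND (E OR NOT v) = E):
= ((W OR X) XOR Z)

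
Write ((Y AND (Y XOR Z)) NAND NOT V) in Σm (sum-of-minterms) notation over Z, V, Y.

Σm(0, 2, 3, 4, 5, 6, 7) = (NOT Z AND NOT V AND NOT Y) OR (NOT Z AND V AND NOT Y) OR (NOT Z AND V AND Y) OR (Z AND NOT V AND NOT Y) OR (Z AND NOT V AND Y) OR (Z AND V AND NOT Y) OR (Z AND V AND Y)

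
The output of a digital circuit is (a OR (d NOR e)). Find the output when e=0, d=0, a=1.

Substituting: (1 OR (0 NOR 0))
= 1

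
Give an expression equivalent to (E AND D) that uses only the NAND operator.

((E NAND D) NAND (E NAND D))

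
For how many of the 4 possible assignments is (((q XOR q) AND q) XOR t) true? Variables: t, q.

Satisfying assignments: (1,0), (1,1)
Count: 2 out of 4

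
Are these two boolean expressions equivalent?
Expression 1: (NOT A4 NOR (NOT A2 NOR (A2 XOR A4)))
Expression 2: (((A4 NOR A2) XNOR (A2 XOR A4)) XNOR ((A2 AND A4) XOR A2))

No. Counterexample: with A4=0, A2=0, Expression 1 = 0 but Expression 2 = 1.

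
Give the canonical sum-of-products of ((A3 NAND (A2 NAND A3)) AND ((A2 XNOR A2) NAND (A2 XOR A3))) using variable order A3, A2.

Σm(0, 3) = (NOT A3 AND NOT A2) OR (A3 AND A2)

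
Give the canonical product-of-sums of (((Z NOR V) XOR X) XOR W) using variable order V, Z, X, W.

ΠM(1, 2, 4, 7, 8, 11, 12, 15) = (V OR Z OR X OR NOT W) AND (V OR Z OR NOT X OR W) AND (V OR NOT Z OR X OR W) AND (V OR NOT Z OR NOT X OR NOT W) AND (NOT V OR Z OR X OR W) AND (NOT V OR Z OR NOT X OR NOT W) AND (NOT V OR NOT Z OR X OR W) AND (NOT V OR NOT Z OR NOT X OR NOT W)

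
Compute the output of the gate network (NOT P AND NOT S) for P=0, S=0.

Substituting: (NOT 0 AND NOT 0)
= 1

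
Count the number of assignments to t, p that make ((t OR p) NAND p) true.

Satisfying assignments: (0,0), (1,0)
Count: 2 out of 4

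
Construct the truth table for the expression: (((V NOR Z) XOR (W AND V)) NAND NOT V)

V | W | Z | Output
------------------
0 | 0 | 0 | 0
0 | 0 | 1 | 1
0 | 1 | 0 | 0
0 | 1 | 1 | 1
1 | 0 | 0 | 1
1 | 0 | 1 | 1
1 | 1 | 0 | 1
1 | 1 | 1 | 1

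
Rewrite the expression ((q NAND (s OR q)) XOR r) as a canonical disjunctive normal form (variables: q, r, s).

(NOT q AND NOT r AND NOT s) OR (NOT q AND NOT r AND s) OR (q AND r AND NOT s) OR (q AND r AND s)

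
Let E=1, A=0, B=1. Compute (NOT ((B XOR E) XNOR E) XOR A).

Substituting: (NOT ((1 XOR 1) XNOR 1) XOR 0)
= 1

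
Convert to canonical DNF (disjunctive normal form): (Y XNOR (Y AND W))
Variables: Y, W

(NOT Y AND NOT W) OR (NOT Y AND W) OR (Y AND W)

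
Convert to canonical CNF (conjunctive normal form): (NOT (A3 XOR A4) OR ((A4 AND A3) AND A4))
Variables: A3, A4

(A3 OR NOT A4) AND (NOT A3 OR A4)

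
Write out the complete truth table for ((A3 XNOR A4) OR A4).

A3 | A4 | Output
----------------
0 | 0 | 1
0 | 1 | 1
1 | 0 | 0
1 | 1 | 1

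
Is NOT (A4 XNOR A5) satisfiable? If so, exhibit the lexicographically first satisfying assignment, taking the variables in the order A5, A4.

A5=0, A4=1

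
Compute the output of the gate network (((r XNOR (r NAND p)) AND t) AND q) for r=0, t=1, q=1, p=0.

Substituting: (((0 XNOR (0 NAND 0)) AND 1) AND 1)
= 0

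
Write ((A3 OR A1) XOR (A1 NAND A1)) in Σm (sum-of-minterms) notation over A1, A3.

Σm(0, 2, 3) = (NOT A1 AND NOT A3) OR (A1 AND NOT A3) OR (A1 AND A3)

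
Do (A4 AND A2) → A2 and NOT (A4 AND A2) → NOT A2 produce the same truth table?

No, Inverse is not equivalent to original (counterexample: A2=1, A4=0)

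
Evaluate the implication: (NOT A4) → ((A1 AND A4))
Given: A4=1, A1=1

Antecedent (NOT A4) = 0; consequent ((A1 AND A4)) = 1.
0 → 1 = 1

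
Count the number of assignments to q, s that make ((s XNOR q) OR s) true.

Satisfying assignments: (0,0), (0,1), (1,1)
Count: 3 out of 4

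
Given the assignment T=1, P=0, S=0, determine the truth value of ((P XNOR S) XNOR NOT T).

Substituting: ((0 XNOR 0) XNOR NOT 1)
= 0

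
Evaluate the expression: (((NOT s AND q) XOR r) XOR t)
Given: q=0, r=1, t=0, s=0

Substituting: (((NOT 0 AND 0) XOR 1) XOR 0)
= 1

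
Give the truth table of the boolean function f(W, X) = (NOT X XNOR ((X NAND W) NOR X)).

W | X | Output
--------------
0 | 0 | 0
0 | 1 | 1
1 | 0 | 0
1 | 1 | 1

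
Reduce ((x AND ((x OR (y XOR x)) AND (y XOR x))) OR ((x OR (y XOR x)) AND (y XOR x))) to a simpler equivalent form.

By absorption (E OR (E AND v) = E) then absorption (E AND (E OR v) = E):
= (y XOR x)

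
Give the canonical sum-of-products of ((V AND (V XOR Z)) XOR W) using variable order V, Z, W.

Σm(1, 3, 4, 7) = (NOT V AND NOT Z AND W) OR (NOT V AND Z AND W) OR (V AND NOT Z AND NOT W) OR (V AND Z AND W)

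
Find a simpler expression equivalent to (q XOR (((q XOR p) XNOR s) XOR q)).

By XOR self-cancellation ((E XOR v) XOR v = E):
= ((q XOR p) XNOR s)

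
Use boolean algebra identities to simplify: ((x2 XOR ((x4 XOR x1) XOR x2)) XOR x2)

By XOR self-cancellation ((E XOR v) XOR v = E):
= ((x4 XOR x1) XOR x2)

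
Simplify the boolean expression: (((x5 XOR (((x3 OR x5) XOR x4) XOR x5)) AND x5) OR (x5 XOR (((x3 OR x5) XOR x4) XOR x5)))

By absorption (E OR (E AND v) = E) then XOR self-cancellation ((E XOR v) XOR v = E):
= ((x3 OR x5) XOR x4)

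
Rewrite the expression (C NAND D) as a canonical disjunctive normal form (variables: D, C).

(NOT D AND NOT C) OR (NOT D AND C) OR (D AND NOT C)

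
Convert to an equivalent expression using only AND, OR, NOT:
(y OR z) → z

NOT (y OR z) OR z
(Implication elimination: A → B = NOT A OR B)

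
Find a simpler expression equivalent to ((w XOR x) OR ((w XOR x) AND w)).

By absorption (E OR (E AND v) = E):
= (w XOR x)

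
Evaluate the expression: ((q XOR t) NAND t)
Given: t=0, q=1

Substituting: ((1 XOR 0) NAND 0)
= 1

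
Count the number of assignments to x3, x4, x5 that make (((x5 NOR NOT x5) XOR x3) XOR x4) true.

Satisfying assignments: (0,1,0), (0,1,1), (1,0,0), (1,0,1)
Count: 4 out of 8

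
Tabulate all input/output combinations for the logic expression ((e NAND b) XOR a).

a | b | e | Output
------------------
0 | 0 | 0 | 1
0 | 0 | 1 | 1
0 | 1 | 0 | 1
0 | 1 | 1 | 0
1 | 0 | 0 | 0
1 | 0 | 1 | 0
1 | 1 | 0 | 0
1 | 1 | 1 | 1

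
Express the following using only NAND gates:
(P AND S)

((P NAND S) NAND (P NAND S))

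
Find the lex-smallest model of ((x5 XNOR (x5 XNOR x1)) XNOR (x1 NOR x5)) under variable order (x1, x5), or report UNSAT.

x1=0, x5=1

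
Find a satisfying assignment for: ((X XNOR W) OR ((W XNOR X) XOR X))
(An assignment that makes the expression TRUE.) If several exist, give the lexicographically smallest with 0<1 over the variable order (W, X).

W=0, X=0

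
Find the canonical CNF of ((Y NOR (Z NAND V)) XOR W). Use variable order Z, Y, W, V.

(Z OR Y OR W OR V) AND (Z OR Y OR W OR NOT V) AND (Z OR NOT Y OR W OR V) AND (Z OR NOT Y OR W OR NOT V) AND (NOT Z OR Y OR W OR V) AND (NOT Z OR Y OR NOT W OR NOT V) AND (NOT Z OR NOT Y OR W OR V) AND (NOT Z OR NOT Y OR W OR NOT V)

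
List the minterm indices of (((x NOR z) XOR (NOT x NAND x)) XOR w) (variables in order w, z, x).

Σm(1, 2, 3, 4) = (NOT w AND NOT z AND x) OR (NOT w AND z AND NOT x) OR (NOT w AND z AND x) OR (w AND NOT z AND NOT x)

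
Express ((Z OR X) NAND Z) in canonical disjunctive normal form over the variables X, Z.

(NOT X AND NOT Z) OR (X AND NOT Z)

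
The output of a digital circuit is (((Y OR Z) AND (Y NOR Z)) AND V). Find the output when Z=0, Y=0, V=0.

Substituting: (((0 OR 0) AND (0 NOR 0)) AND 0)
= 0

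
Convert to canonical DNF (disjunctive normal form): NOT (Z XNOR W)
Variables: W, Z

(NOT W AND Z) OR (W AND NOT Z)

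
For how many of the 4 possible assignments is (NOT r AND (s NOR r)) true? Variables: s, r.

Satisfying assignments: (0,0)
Count: 1 out of 4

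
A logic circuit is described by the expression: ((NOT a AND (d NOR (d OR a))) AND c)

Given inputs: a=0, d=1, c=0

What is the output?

Substituting: ((NOT 0 AND (1 NOR (1 OR 0))) AND 0)
= 0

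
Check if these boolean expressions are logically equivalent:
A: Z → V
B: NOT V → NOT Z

Yes, Contrapositive is always equivalent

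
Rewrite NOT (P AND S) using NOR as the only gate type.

(((P NOR P) NOR (S NOR S)) NOR ((P NOR P) NOR (S NOR S)))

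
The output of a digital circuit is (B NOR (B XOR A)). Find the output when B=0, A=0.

Substituting: (0 NOR (0 XOR 0))
= 1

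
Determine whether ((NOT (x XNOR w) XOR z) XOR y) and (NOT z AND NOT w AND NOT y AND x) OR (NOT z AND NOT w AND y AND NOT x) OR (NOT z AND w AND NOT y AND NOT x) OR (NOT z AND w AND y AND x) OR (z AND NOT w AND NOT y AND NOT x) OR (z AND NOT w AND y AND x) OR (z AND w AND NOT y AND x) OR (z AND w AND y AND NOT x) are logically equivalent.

Yes, they are equivalent — the two output columns agree on all 16 assignments:
z | w | y | x | Expression 1 | Expression 2
-------------------------------------------
0 | 0 | 0 | 0 | 0 | 0
0 | 0 | 0 | 1 | 1 | 1
0 | 0 | 1 | 0 | 1 | 1
0 | 0 | 1 | 1 | 0 | 0
0 | 1 | 0 | 0 | 1 | 1
0 | 1 | 0 | 1 | 0 | 0
0 | 1 | 1 | 0 | 0 | 0
0 | 1 | 1 | 1 | 1 | 1
1 | 0 | 0 | 0 | 1 | 1
1 | 0 | 0 | 1 | 0 | 0
1 | 0 | 1 | 0 | 0 | 0
1 | 0 | 1 | 1 | 1 | 1
1 | 1 | 0 | 0 | 0 | 0
1 | 1 | 0 | 1 | 1 | 1
1 | 1 | 1 | 0 | 1 | 1
1 | 1 | 1 | 1 | 0 | 0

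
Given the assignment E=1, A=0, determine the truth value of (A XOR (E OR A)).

Substituting: (0 XOR (1 OR 0))
= 1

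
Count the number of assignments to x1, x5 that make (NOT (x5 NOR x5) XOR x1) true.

Satisfying assignments: (0,1), (1,0)
Count: 2 out of 4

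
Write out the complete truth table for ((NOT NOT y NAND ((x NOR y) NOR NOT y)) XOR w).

y | x | w | Output
------------------
0 | 0 | 0 | 1
0 | 0 | 1 | 0
0 | 1 | 0 | 1
0 | 1 | 1 | 0
1 | 0 | 0 | 0
1 | 0 | 1 | 1
1 | 1 | 0 | 0
1 | 1 | 1 | 1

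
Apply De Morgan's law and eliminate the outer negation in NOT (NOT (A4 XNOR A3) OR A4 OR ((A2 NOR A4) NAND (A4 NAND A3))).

(A4 XNOR A3) AND NOT A4 AND NOT ((A2 NOR A4) NAND (A4 NAND A3))
De Morgan's: NOT(OR of terms) = AND of negations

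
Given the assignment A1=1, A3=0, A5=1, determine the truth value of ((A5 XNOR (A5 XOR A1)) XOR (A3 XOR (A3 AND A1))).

Substituting: ((1 XNOR (1 XOR 1)) XOR (0 XOR (0 AND 1)))
= 0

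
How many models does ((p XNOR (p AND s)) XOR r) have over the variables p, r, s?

Satisfying assignments: (0,0,0), (0,0,1), (1,0,1), (1,1,0)
Count: 4 out of 8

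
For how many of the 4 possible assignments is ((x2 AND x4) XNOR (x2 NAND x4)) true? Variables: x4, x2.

No assignment satisfies the expression.
Count: 0 out of 4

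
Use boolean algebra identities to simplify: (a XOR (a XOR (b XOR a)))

By XOR self-cancellation ((E XOR v) XOR v = E):
= (b XOR a)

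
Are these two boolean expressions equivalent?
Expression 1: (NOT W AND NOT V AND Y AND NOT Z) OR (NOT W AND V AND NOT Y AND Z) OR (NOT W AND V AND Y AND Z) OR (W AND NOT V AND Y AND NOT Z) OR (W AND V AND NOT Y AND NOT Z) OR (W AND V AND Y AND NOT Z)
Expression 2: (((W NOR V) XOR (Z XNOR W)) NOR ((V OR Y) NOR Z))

Yes, they are equivalent — the two output columns agree on all 16 assignments:
W | V | Y | Z | Expression 1 | Expression 2
-------------------------------------------
0 | 0 | 0 | 0 | 0 | 0
0 | 0 | 0 | 1 | 0 | 0
0 | 0 | 1 | 0 | 1 | 1
0 | 0 | 1 | 1 | 0 | 0
0 | 1 | 0 | 0 | 0 | 0
0 | 1 | 0 | 1 | 1 | 1
0 | 1 | 1 | 0 | 0 | 0
0 | 1 | 1 | 1 | 1 | 1
1 | 0 | 0 | 0 | 0 | 0
1 | 0 | 0 | 1 | 0 | 0
1 | 0 | 1 | 0 | 1 | 1
1 | 0 | 1 | 1 | 0 | 0
1 | 1 | 0 | 0 | 1 | 1
1 | 1 | 0 | 1 | 0 | 0
1 | 1 | 1 | 0 | 1 | 1
1 | 1 | 1 | 1 | 0 | 0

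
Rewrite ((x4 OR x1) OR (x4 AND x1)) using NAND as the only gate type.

((((x4 NAND x4) NAND (x1 NAND x1)) NAND ((x4 NAND x4) NAND (x1 NAND x1))) NAND (((x4 NAND x1) NAND (x4 NAND x1)) NAND ((x4 NAND x1) NAND (x4 NAND x1))))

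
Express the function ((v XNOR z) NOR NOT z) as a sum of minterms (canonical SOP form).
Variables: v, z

Σm(1) = (NOT v AND z)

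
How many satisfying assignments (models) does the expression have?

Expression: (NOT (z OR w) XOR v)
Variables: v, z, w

Satisfying assignments: (0,0,0), (1,0,1), (1,1,0), (1,1,1)
Count: 4 out of 8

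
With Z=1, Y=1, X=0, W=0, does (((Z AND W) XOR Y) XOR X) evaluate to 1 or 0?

Substituting: (((1 AND 0) XOR 1) XOR 0)
= 1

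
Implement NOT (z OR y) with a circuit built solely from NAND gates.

(((z NAND z) NAND (y NAND y)) NAND ((z NAND z) NAND (y NAND y)))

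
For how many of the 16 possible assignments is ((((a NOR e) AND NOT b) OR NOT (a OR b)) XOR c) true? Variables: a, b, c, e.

Satisfying assignments: (0,0,0,0), (0,0,0,1), (0,1,1,0), (0,1,1,1), (1,0,1,0), (1,0,1,1), (1,1,1,0), (1,1,1,1)
Count: 8 out of 16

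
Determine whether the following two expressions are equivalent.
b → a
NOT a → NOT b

Yes, Contrapositive is always equivalent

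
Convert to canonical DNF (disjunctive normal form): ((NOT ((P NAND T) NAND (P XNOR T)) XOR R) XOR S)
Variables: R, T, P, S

(NOT R AND NOT T AND NOT P AND NOT S) OR (NOT R AND NOT T AND P AND S) OR (NOT R AND T AND NOT P AND S) OR (NOT R AND T AND P AND S) OR (R AND NOT T AND NOT P AND S) OR (R AND NOT T AND P AND NOT S) OR (R AND T AND NOT P AND NOT S) OR (R AND T AND P AND NOT S)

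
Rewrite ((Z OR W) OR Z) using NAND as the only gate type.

((((Z NAND Z) NAND (W NAND W)) NAND ((Z NAND Z) NAND (W NAND W))) NAND (Z NAND Z))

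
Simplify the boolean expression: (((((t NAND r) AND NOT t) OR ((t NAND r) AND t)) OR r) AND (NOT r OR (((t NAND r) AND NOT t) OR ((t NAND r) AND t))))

By distribution ((E OR v) AND (E OR NOT v) = E) then distribution ((E AND v) OR (E AND NOT v) = E):
= (t NAND r)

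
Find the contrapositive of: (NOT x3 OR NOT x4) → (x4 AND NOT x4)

Contrapositive: NOT (x4 AND NOT x4) → NOT (NOT x3 OR NOT x4)
Note: A statement and its contrapositive are logically equivalent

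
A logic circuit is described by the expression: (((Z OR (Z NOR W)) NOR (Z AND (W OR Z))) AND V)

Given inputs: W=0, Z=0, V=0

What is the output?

Substituting: (((0 OR (0 NOR 0)) NOR (0 AND (0 OR 0))) AND 0)
= 0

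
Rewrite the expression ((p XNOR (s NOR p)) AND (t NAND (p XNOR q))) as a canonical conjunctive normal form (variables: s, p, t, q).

(s OR p OR t OR q) AND (s OR p OR t OR NOT q) AND (s OR p OR NOT t OR q) AND (s OR p OR NOT t OR NOT q) AND (s OR NOT p OR t OR q) AND (s OR NOT p OR t OR NOT q) AND (s OR NOT p OR NOT t OR q) AND (s OR NOT p OR NOT t OR NOT q) AND (NOT s OR p OR NOT t OR q) AND (NOT s OR NOT p OR t OR q) AND (NOT s OR NOT p OR t OR NOT q) AND (NOT s OR NOT p OR NOT t OR q) AND (NOT s OR NOT p OR NOT t OR NOT q)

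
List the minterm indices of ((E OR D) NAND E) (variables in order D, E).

Σm(0, 2) = (NOT D AND NOT E) OR (D AND NOT E)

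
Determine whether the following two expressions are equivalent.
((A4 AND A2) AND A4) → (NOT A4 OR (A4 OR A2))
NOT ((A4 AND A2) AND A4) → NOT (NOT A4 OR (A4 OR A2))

No, Inverse is not equivalent to original (counterexample: A4=0, A2=0)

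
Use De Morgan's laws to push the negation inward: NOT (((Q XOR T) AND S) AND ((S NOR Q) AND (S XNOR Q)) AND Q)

NOT ((Q XOR T) AND S) OR NOT ((S NOR Q) AND (S XNOR Q)) OR NOT Q
De Morgan's: NOT(AND of terms) = OR of negations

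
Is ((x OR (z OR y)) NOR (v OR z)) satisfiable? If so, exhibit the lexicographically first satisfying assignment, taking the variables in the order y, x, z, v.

y=0, x=0, z=0, v=0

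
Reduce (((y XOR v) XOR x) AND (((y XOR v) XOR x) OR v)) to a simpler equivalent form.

By absorption (E AND (E OR v) = E):
= ((y XOR v) XOR x)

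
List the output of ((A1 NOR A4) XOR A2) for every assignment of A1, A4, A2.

A1 | A4 | A2 | Output
---------------------
0 | 0 | 0 | 1
0 | 0 | 1 | 0
0 | 1 | 0 | 0
0 | 1 | 1 | 1
1 | 0 | 0 | 0
1 | 0 | 1 | 1
1 | 1 | 0 | 0
1 | 1 | 1 | 1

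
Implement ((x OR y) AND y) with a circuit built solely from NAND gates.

((((x NAND x) NAND (y NAND y)) NAND y) NAND (((x NAND x) NAND (y NAND y)) NAND y))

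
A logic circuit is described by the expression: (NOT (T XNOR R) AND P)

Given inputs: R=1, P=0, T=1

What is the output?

Substituting: (NOT (1 XNOR 1) AND 0)
= 0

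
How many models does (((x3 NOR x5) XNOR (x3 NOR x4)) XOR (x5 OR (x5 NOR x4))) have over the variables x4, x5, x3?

Satisfying assignments: (0,1,0), (1,0,1)
Count: 2 out of 8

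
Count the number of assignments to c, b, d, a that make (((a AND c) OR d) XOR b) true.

Satisfying assignments: (0,0,1,0), (0,0,1,1), (0,1,0,0), (0,1,0,1), (1,0,0,1), (1,0,1,0), (1,0,1,1), (1,1,0,0)
Count: 8 out of 16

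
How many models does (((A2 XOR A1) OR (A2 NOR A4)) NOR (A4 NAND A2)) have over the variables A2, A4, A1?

Satisfying assignments: (1,1,1)
Count: 1 out of 8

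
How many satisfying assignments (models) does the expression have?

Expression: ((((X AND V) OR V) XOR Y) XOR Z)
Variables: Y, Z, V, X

Satisfying assignments: (0,0,1,0), (0,0,1,1), (0,1,0,0), (0,1,0,1), (1,0,0,0), (1,0,0,1), (1,1,1,0), (1,1,1,1)
Count: 8 out of 16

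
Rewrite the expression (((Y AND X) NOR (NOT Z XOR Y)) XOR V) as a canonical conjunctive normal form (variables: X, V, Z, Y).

(X OR V OR Z OR Y) AND (X OR V OR NOT Z OR NOT Y) AND (X OR NOT V OR Z OR NOT Y) AND (X OR NOT V OR NOT Z OR Y) AND (NOT X OR V OR Z OR Y) AND (NOT X OR V OR Z OR NOT Y) AND (NOT X OR V OR NOT Z OR NOT Y) AND (NOT X OR NOT V OR NOT Z OR Y)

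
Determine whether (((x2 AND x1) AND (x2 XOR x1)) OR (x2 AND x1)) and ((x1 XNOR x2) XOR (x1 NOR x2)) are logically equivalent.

Yes, they are equivalent — the two output columns agree on all 4 assignments:
x1 | x2 | Expression 1 | Expression 2
-------------------------------------
0 | 0 | 0 | 0
0 | 1 | 0 | 0
1 | 0 | 0 | 0
1 | 1 | 1 | 1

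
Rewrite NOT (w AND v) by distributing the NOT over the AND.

NOT w OR NOT v
De Morgan's: NOT(AND of terms) = OR of negations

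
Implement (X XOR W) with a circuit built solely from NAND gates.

((X NAND (X NAND W)) NAND (W NAND (X NAND W)))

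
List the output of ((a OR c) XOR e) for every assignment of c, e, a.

c | e | a | Output
------------------
0 | 0 | 0 | 0
0 | 0 | 1 | 1
0 | 1 | 0 | 1
0 | 1 | 1 | 0
1 | 0 | 0 | 1
1 | 0 | 1 | 1
1 | 1 | 0 | 0
1 | 1 | 1 | 0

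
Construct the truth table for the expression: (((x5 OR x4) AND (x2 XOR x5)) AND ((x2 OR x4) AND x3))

x4 | x2 | x3 | x5 | Output
--------------------------
0 | 0 | 0 | 0 | 0
0 | 0 | 0 | 1 | 0
0 | 0 | 1 | 0 | 0
0 | 0 | 1 | 1 | 0
0 | 1 | 0 | 0 | 0
0 | 1 | 0 | 1 | 0
0 | 1 | 1 | 0 | 0
0 | 1 | 1 | 1 | 0
1 | 0 | 0 | 0 | 0
1 | 0 | 0 | 1 | 0
1 | 0 | 1 | 0 | 0
1 | 0 | 1 | 1 | 1
1 | 1 | 0 | 0 | 0
1 | 1 | 0 | 1 | 0
1 | 1 | 1 | 0 | 1
1 | 1 | 1 | 1 | 0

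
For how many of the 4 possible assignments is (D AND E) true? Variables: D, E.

Satisfying assignments: (1,1)
Count: 1 out of 4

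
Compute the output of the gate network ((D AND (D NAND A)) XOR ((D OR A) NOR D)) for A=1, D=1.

Substituting: ((1 AND (1 NAND 1)) XOR ((1 OR 1) NOR 1))
= 0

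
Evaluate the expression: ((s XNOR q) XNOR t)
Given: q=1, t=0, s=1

Substituting: ((1 XNOR 1) XNOR 0)
= 0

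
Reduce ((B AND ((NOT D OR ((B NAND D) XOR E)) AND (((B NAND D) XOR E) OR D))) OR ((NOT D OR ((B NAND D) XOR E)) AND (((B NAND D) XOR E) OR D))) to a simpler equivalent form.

By absorption (E OR (E AND v) = E) then distribution ((E OR v) AND (E OR NOT v) = E):
= ((B NAND D) XOR E)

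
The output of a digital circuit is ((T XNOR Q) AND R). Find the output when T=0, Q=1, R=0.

Substituting: ((0 XNOR 1) AND 0)
= 0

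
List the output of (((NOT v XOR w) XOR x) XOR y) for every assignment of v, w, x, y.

v | w | x | y | Output
----------------------
0 | 0 | 0 | 0 | 1
0 | 0 | 0 | 1 | 0
0 | 0 | 1 | 0 | 0
0 | 0 | 1 | 1 | 1
0 | 1 | 0 | 0 | 0
0 | 1 | 0 | 1 | 1
0 | 1 | 1 | 0 | 1
0 | 1 | 1 | 1 | 0
1 | 0 | 0 | 0 | 0
1 | 0 | 0 | 1 | 1
1 | 0 | 1 | 0 | 1
1 | 0 | 1 | 1 | 0
1 | 1 | 0 | 0 | 1
1 | 1 | 0 | 1 | 0
1 | 1 | 1 | 0 | 0
1 | 1 | 1 | 1 | 1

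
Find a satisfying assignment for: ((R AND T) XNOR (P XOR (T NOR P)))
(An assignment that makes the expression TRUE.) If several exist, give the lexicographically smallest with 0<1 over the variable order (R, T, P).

R=0, T=1, P=0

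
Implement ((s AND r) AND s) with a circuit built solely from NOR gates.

((((s NOR s) NOR (r NOR r)) NOR ((s NOR s) NOR (r NOR r))) NOR (s NOR s))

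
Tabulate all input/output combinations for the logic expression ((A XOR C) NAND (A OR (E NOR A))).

E | A | C | Output
------------------
0 | 0 | 0 | 1
0 | 0 | 1 | 0
0 | 1 | 0 | 0
0 | 1 | 1 | 1
1 | 0 | 0 | 1
1 | 0 | 1 | 1
1 | 1 | 0 | 0
1 | 1 | 1 | 1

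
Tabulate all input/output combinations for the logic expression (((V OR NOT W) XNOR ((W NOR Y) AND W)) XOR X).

W | V | Y | X | Output
----------------------
0 | 0 | 0 | 0 | 0
0 | 0 | 0 | 1 | 1
0 | 0 | 1 | 0 | 0
0 | 0 | 1 | 1 | 1
0 | 1 | 0 | 0 | 0
0 | 1 | 0 | 1 | 1
0 | 1 | 1 | 0 | 0
0 | 1 | 1 | 1 | 1
1 | 0 | 0 | 0 | 1
1 | 0 | 0 | 1 | 0
1 | 0 | 1 | 0 | 1
1 | 0 | 1 | 1 | 0
1 | 1 | 0 | 0 | 0
1 | 1 | 0 | 1 | 1
1 | 1 | 1 | 0 | 0
1 | 1 | 1 | 1 | 1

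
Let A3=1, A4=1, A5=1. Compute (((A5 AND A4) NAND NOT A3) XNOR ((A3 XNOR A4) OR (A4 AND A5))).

Substituting: (((1 AND 1) NAND NOT 1) XNOR ((1 XNOR 1) OR (1 AND 1)))
= 1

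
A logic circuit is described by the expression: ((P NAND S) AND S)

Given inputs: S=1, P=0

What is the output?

Substituting: ((0 NAND 1) AND 1)
= 1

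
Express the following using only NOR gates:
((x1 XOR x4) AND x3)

((((((x1 NOR x4) NOR (x1 NOR x4)) NOR ((x1 NOR x4) NOR (x1 NOR x4))) NOR ((((x1 NOR x1) NOR (x4 NOR x4)) NOR ((x1 NOR x1) NOR (x4 NOR x4))) NOR (((x1 NOR x1) NOR (x4 NOR x4)) NOR ((x1 NOR x1) NOR (x4 NOR x4))))) NOR ((((x1 NOR x4) NOR (x1 NOR x4)) NOR ((x1 NOR x4) NOR (x1 NOR x4))) NOR ((((x1 NOR x1) NOR (x4 NOR x4)) NOR ((x1 NOR x1) NOR (x4 NOR x4))) NOR (((x1 NOR x1) NOR (x4 NOR x4)) NOR ((x1 NOR x1) NOR (x4 NOR x4)))))) NOR (x3 NOR x3))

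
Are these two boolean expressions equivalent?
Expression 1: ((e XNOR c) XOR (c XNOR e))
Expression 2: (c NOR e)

No. Counterexample: with c=0, e=0, Expression 1 = 0 but Expression 2 = 1.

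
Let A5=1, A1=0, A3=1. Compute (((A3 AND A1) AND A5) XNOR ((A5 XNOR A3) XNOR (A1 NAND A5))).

Substituting: (((1 AND 0) AND 1) XNOR ((1 XNOR 1) XNOR (0 NAND 1)))
= 0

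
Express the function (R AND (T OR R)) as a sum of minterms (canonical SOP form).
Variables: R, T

Σm(2, 3) = (R AND NOT T) OR (R AND T)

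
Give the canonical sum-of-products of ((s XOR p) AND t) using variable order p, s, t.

Σm(3, 5) = (NOT p AND s AND t) OR (p AND NOT s AND t)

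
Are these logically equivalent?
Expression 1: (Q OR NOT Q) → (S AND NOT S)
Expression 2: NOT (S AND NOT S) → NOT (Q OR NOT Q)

Yes, Contrapositive is always equivalent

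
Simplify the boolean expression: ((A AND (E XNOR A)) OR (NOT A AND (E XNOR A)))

By distribution ((E AND v) OR (E AND NOT v) = E):
= (E XNOR A)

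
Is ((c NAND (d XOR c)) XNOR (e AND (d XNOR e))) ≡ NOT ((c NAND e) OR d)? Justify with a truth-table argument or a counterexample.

No. Counterexample: with d=0, c=1, e=0, Expression 1 = 1 but Expression 2 = 0.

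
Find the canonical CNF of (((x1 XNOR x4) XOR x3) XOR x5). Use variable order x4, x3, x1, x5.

(x4 OR x3 OR x1 OR NOT x5) AND (x4 OR x3 OR NOT x1 OR x5) AND (x4 OR NOT x3 OR x1 OR x5) AND (x4 OR NOT x3 OR NOT x1 OR NOT x5) AND (NOT x4 OR x3 OR x1 OR x5) AND (NOT x4 OR x3 OR NOT x1 OR NOT x5) AND (NOT x4 OR NOT x3 OR x1 OR NOT x5) AND (NOT x4 OR NOT x3 OR NOT x1 OR x5)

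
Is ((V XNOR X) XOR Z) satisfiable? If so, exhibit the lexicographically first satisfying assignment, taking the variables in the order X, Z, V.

X=0, Z=0, V=0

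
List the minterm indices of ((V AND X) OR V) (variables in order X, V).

Σm(1, 3) = (NOT X AND V) OR (X AND V)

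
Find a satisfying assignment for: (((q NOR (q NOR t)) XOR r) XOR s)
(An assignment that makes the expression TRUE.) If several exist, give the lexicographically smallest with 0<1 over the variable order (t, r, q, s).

t=0, r=0, q=0, s=1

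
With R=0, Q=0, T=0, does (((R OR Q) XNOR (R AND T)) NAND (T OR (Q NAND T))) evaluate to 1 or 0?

Substituting: (((0 OR 0) XNOR (0 AND 0)) NAND (0 OR (0 NAND 0)))
= 0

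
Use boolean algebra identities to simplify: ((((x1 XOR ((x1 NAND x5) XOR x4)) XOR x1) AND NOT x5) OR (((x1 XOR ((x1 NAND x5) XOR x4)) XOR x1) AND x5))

By distribution ((E AND v) OR (E AND NOT v) = E) then XOR self-cancellation ((E XOR v) XOR v = E):
= ((x1 NAND x5) XOR x4)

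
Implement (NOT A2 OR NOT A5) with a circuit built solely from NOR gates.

(((A2 NOR A2) NOR (A5 NOR A5)) NOR ((A2 NOR A2) NOR (A5 NOR A5)))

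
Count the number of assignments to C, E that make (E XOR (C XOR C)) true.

Satisfying assignments: (0,1), (1,1)
Count: 2 out of 4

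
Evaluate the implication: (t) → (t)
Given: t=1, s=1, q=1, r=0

Antecedent (t) = 1; consequent (t) = 1.
1 → 1 = 1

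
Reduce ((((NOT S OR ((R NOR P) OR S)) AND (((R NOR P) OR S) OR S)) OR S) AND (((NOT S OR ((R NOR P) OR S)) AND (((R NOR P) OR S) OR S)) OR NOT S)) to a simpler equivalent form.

By distribution ((E OR v) AND (E OR NOT v) = E) then distribution ((E OR v) AND (E OR NOT v) = E):
= ((R NOR P) OR S)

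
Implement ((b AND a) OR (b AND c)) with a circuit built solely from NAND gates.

((((b NAND a) NAND (b NAND a)) NAND ((b NAND a) NAND (b NAND a))) NAND (((b NAND c) NAND (b NAND c)) NAND ((b NAND c) NAND (b NAND c))))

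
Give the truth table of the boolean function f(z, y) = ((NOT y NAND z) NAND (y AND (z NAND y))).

z | y | Output
--------------
0 | 0 | 1
0 | 1 | 0
1 | 0 | 1
1 | 1 | 1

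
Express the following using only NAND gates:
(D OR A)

((D NAND D) NAND (A NAND A))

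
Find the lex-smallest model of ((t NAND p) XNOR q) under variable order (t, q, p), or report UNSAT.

t=0, q=1, p=0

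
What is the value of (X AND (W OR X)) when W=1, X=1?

Substituting: (1 AND (1 OR 1))
= 1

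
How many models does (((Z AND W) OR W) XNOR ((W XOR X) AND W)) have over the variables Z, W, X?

Satisfying assignments: (0,0,0), (0,0,1), (0,1,0), (1,0,0), (1,0,1), (1,1,0)
Count: 6 out of 8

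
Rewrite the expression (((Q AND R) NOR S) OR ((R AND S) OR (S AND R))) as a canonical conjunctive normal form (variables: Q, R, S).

(Q OR R OR NOT S) AND (NOT Q OR R OR NOT S) AND (NOT Q OR NOT R OR S)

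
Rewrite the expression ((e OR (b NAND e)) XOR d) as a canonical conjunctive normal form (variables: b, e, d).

(b OR e OR NOT d) AND (b OR NOT e OR NOT d) AND (NOT b OR e OR NOT d) AND (NOT b OR NOT e OR NOT d)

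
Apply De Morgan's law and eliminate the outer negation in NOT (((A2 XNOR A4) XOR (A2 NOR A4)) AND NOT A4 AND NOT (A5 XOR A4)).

NOT ((A2 XNOR A4) XOR (A2 NOR A4)) OR A4 OR (A5 XOR A4)
De Morgan's: NOT(AND of terms) = OR of negations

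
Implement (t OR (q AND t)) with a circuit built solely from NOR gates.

((t NOR ((q NOR q) NOR (t NOR t))) NOR (t NOR ((q NOR q) NOR (t NOR t))))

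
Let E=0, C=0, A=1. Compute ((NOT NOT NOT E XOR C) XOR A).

Substituting: ((NOT NOT NOT 0 XOR 0) XOR 1)
= 0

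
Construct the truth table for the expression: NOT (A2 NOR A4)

A2 | A4 | Output
----------------
0 | 0 | 0
0 | 1 | 1
1 | 0 | 1
1 | 1 | 1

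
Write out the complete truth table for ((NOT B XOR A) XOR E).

A | B | E | Output
------------------
0 | 0 | 0 | 1
0 | 0 | 1 | 0
0 | 1 | 0 | 0
0 | 1 | 1 | 1
1 | 0 | 0 | 0
1 | 0 | 1 | 1
1 | 1 | 0 | 1
1 | 1 | 1 | 0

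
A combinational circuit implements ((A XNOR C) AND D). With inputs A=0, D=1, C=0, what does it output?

Substituting: ((0 XNOR 0) AND 1)
= 1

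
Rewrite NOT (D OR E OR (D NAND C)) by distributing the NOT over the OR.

NOT D AND NOT E AND NOT (D NAND C)
De Morgan's: NOT(OR of terms) = AND of negations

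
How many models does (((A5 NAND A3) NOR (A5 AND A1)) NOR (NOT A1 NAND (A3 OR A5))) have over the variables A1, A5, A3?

Satisfying assignments: (0,0,1), (0,1,0)
Count: 2 out of 8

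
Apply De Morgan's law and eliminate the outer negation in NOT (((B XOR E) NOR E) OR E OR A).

NOT ((B XOR E) NOR E) AND NOT E AND NOT A
De Morgan's: NOT(OR of terms) = AND of negations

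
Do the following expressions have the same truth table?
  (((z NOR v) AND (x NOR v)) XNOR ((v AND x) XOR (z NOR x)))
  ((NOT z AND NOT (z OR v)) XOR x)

No. Counterexample: with v=0, x=0, z=1, Expression 1 = 1 but Expression 2 = 0.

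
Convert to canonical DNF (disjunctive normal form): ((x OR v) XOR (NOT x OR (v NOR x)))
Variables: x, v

(NOT x AND NOT v) OR (x AND NOT v) OR (x AND v)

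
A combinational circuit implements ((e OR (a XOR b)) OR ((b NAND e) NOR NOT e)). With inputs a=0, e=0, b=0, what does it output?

Substituting: ((0 OR (0 XOR 0)) OR ((0 NAND 0) NOR NOT 0))
= 0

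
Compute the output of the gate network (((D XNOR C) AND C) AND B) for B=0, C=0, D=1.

Substituting: (((1 XNOR 0) AND 0) AND 0)
= 0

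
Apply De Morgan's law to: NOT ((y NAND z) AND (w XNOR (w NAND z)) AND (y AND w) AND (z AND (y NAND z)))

NOT (y NAND z) OR NOT (w XNOR (w NAND z)) OR NOT (y AND w) OR NOT (z AND (y NAND z))
De Morgan's: NOT(AND of terms) = OR of negations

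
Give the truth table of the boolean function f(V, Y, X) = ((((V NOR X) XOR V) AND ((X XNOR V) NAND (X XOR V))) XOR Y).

V | Y | X | Output
------------------
0 | 0 | 0 | 1
0 | 0 | 1 | 0
0 | 1 | 0 | 0
0 | 1 | 1 | 1
1 | 0 | 0 | 1
1 | 0 | 1 | 1
1 | 1 | 0 | 0
1 | 1 | 1 | 0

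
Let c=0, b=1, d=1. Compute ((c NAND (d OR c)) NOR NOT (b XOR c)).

Substituting: ((0 NAND (1 OR 0)) NOR NOT (1 XOR 0))
= 0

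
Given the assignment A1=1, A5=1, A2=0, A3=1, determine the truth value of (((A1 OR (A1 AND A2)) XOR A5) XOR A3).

Substituting: (((1 OR (1 AND 0)) XOR 1) XOR 1)
= 1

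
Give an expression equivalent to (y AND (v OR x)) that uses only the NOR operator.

((y NOR y) NOR (((v NOR x) NOR (v NOR x)) NOR ((v NOR x) NOR (v NOR x))))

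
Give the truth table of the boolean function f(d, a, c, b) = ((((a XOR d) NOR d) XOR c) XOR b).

d | a | c | b | Output
----------------------
0 | 0 | 0 | 0 | 1
0 | 0 | 0 | 1 | 0
0 | 0 | 1 | 0 | 0
0 | 0 | 1 | 1 | 1
0 | 1 | 0 | 0 | 0
0 | 1 | 0 | 1 | 1
0 | 1 | 1 | 0 | 1
0 | 1 | 1 | 1 | 0
1 | 0 | 0 | 0 | 0
1 | 0 | 0 | 1 | 1
1 | 0 | 1 | 0 | 1
1 | 0 | 1 | 1 | 0
1 | 1 | 0 | 0 | 0
1 | 1 | 0 | 1 | 1
1 | 1 | 1 | 0 | 1
1 | 1 | 1 | 1 | 0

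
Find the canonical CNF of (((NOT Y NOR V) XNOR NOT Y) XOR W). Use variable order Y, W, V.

(Y OR W OR V) AND (Y OR W OR NOT V) AND (NOT Y OR W OR V) AND (NOT Y OR NOT W OR NOT V)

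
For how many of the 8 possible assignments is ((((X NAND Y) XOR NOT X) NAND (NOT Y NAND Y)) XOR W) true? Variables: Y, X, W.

Satisfying assignments: (0,0,0), (0,1,1), (1,0,0), (1,1,0)
Count: 4 out of 8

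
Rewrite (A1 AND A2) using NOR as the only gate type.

((A1 NOR A1) NOR (A2 NOR A2))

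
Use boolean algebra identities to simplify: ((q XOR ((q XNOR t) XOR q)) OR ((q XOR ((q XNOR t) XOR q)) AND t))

By absorption (E OR (E AND v) = E) then XOR self-cancellation ((E XOR v) XOR v = E):
= (q XNOR t)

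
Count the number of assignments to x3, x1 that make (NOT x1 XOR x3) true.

Satisfying assignments: (0,0), (1,1)
Count: 2 out of 4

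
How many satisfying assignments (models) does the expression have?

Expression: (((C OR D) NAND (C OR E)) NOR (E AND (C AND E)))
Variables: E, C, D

Satisfying assignments: (0,1,0), (0,1,1), (1,0,1)
Count: 3 out of 8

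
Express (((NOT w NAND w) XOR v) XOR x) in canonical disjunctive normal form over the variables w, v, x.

(NOT w AND NOT v AND NOT x) OR (NOT w AND v AND x) OR (w AND NOT v AND NOT x) OR (w AND v AND x)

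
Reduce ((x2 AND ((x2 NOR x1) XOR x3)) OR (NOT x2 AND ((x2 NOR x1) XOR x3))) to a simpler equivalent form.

By distribution ((E AND v) OR (E AND NOT v) = E):
= ((x2 NOR x1) XOR x3)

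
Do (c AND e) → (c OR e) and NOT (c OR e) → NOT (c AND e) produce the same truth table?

Yes, Contrapositive is always equivalent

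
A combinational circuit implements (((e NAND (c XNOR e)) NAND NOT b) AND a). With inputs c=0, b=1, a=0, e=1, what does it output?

Substituting: (((1 NAND (0 XNOR 1)) NAND NOT 1) AND 0)
= 0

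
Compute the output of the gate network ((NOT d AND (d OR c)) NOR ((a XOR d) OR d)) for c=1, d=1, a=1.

Substituting: ((NOT 1 AND (1 OR 1)) NOR ((1 XOR 1) OR 1))
= 0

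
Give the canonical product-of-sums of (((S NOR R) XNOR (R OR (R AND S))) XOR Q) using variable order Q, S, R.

ΠM(0, 1, 3, 6) = (Q OR S OR R) AND (Q OR S OR NOT R) AND (Q OR NOT S OR NOT R) AND (NOT Q OR NOT S OR R)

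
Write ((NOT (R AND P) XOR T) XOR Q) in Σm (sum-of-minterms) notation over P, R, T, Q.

Σm(0, 3, 4, 7, 8, 11, 13, 14) = (NOT P AND NOT R AND NOT T AND NOT Q) OR (NOT P AND NOT R AND T AND Q) OR (NOT P AND R AND NOT T AND NOT Q) OR (NOT P AND R AND T AND Q) OR (P AND NOT R AND NOT T AND NOT Q) OR (P AND NOT R AND T AND Q) OR (P AND R AND NOT T AND Q) OR (P AND R AND T AND NOT Q)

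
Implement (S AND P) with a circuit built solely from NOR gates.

((S NOR S) NOR (P NOR P))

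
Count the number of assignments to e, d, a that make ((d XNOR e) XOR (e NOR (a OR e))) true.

Satisfying assignments: (0,0,1), (0,1,0), (1,1,0), (1,1,1)
Count: 4 out of 8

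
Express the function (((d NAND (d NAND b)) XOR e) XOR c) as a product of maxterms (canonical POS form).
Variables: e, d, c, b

ΠM(2, 3, 4, 7, 8, 9, 13, 14) = (e OR d OR NOT c OR b) AND (e OR d OR NOT c OR NOT b) AND (e OR NOT d OR c OR b) AND (e OR NOT d OR NOT c OR NOT b) AND (NOT e OR d OR c OR b) AND (NOT e OR d OR c OR NOT b) AND (NOT e OR NOT d OR c OR NOT b) AND (NOT e OR NOT d OR NOT c OR b)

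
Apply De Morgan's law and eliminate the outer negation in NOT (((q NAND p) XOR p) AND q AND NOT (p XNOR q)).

NOT ((q NAND p) XOR p) OR NOT q OR (p XNOR q)
De Morgan's: NOT(AND of terms) = OR of negations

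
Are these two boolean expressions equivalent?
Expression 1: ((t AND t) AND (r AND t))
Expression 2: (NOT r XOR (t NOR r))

No. Counterexample: with t=1, r=0, Expression 1 = 0 but Expression 2 = 1.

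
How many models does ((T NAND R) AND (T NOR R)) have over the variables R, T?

Satisfying assignments: (0,0)
Count: 1 out of 4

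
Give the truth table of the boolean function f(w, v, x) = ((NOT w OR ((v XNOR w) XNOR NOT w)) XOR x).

w | v | x | Output
------------------
0 | 0 | 0 | 1
0 | 0 | 1 | 0
0 | 1 | 0 | 1
0 | 1 | 1 | 0
1 | 0 | 0 | 1
1 | 0 | 1 | 0
1 | 1 | 0 | 0
1 | 1 | 1 | 1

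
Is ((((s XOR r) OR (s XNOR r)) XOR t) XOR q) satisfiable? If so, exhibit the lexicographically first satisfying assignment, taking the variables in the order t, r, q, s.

t=0, r=0, q=0, s=0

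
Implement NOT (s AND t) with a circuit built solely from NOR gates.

(((s NOR s) NOR (t NOR t)) NOR ((s NOR s) NOR (t NOR t)))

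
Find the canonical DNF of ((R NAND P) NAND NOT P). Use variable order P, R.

(P AND NOT R) OR (P AND R)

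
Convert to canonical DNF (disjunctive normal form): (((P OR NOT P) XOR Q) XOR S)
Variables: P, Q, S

(NOT P AND NOT Q AND NOT S) OR (NOT P AND Q AND S) OR (P AND NOT Q AND NOT S) OR (P AND Q AND S)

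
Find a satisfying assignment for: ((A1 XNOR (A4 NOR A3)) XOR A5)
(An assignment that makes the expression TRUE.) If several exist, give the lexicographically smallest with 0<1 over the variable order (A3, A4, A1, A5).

A3=0, A4=0, A1=0, A5=1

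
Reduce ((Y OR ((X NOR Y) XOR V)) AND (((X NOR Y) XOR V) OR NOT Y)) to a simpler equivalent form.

By distribution ((E OR v) AND (E OR NOT v) = E):
= ((X NOR Y) XOR V)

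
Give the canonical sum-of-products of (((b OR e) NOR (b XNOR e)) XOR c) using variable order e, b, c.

Σm(1, 3, 5, 7) = (NOT e AND NOT b AND c) OR (NOT e AND b AND c) OR (e AND NOT b AND c) OR (e AND b AND c)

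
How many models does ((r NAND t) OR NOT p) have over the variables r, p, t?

Satisfying assignments: (0,0,0), (0,0,1), (0,1,0), (0,1,1), (1,0,0), (1,0,1), (1,1,0)
Count: 7 out of 8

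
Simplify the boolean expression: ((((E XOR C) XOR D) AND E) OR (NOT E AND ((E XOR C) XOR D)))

By distribution ((E AND v) OR (E AND NOT v) = E):
= ((E XOR C) XOR D)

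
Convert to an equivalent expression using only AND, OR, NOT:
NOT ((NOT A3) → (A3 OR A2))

(NOT A3) AND NOT (A3 OR A2)
(Negated implication: NOT(A → B) = A AND NOT B)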